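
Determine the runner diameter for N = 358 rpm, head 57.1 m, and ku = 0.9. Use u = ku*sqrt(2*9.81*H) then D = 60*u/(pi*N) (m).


u = 0.9 * sqrt(2*9.81*57.1) = 30.1238 m/s
D = 60 * 30.1238 / (pi * 358) = 1.6070 m


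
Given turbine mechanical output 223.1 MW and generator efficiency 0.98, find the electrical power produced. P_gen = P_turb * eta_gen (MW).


P_gen = 223.1 * 0.98 = 218.6380 MW


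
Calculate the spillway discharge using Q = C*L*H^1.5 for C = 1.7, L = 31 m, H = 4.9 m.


Q = 1.7 * 31 * 4.9^1.5 = 571.6165 m^3/s


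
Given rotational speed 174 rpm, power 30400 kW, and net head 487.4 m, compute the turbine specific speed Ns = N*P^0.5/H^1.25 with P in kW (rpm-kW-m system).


Ns = 174 * 30400^0.5 / 487.4^1.25 = 13.2474


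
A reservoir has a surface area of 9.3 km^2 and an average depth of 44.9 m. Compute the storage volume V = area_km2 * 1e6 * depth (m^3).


V = 9.3 * 1e6 * 44.9 = 4.1757e+08 m^3


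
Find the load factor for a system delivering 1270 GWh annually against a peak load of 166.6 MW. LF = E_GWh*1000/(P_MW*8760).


LF = 1270 * 1000 / (166.6 * 8760) = 0.8702


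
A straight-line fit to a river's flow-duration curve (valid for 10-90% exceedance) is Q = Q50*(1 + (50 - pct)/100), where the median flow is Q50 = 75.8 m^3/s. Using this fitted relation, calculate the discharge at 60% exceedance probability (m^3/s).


Q = 75.8 * (1 + (50 - 60)/100) = 68.2200 m^3/s


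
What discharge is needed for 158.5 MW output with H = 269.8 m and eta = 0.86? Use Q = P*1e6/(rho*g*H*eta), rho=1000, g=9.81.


Q = 158.5 * 1e6 / (1000 * 9.81 * 269.8 * 0.86) = 69.6338 m^3/s


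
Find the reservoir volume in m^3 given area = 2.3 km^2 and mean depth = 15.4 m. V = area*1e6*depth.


V = 2.3 * 1e6 * 15.4 = 3.5420e+07 m^3


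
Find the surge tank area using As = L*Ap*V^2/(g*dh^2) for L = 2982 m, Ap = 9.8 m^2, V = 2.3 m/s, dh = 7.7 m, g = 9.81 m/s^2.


As = 2982 * 9.8 * 2.3^2 / (9.81 * 7.7^2) = 265.7902 m^2


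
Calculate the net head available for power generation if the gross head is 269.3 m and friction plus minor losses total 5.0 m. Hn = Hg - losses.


Hn = 269.3 - 5.0 = 264.3000 m


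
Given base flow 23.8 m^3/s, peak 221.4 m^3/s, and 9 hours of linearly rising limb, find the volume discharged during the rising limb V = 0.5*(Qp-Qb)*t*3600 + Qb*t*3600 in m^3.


V = 0.5*(221.4 - 23.8)*9*3600 + 23.8*9*3600 = 3.9722e+06 m^3


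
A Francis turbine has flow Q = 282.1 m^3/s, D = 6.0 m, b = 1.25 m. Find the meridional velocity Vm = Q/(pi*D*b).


Vm = 282.1 / (pi * 6.0 * 1.25) = 11.9727 m/s


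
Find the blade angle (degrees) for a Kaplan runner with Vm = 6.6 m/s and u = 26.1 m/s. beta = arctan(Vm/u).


beta = arctan(6.6 / 26.1) = 14.1911 degrees


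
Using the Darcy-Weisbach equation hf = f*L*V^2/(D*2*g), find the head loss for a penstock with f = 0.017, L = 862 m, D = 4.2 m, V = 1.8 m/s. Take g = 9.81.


hf = 0.017 * 862 * 1.8^2 / (4.2 * 2 * 9.81) = 0.5762 m


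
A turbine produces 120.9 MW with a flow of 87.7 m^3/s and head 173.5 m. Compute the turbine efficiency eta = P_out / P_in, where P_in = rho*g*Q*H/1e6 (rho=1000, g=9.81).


P_in = 1000 * 9.81 * 87.7 * 173.5 / 1e6 = 149.2685 MW
eta = 120.9 / 149.2685 = 0.8100


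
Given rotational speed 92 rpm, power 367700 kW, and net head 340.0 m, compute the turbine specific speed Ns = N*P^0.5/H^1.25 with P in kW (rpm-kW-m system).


Ns = 92 * 367700^0.5 / 340.0^1.25 = 38.2108


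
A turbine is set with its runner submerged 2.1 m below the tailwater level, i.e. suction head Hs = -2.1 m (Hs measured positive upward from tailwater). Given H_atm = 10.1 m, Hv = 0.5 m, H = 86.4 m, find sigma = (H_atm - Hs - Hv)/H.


sigma = (10.1 - (-2.1) - 0.5) / 86.4 = 0.1354


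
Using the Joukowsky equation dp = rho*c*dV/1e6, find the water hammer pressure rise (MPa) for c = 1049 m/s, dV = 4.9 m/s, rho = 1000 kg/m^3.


dp = 1000 * 1049 * 4.9 / 1e6 = 5.1401 MPa


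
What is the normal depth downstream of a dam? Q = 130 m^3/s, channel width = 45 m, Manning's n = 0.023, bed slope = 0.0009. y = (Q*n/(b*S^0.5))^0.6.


y = (130 * 0.023 / (45 * 0.0009^0.5))^0.6 = 1.6114 m


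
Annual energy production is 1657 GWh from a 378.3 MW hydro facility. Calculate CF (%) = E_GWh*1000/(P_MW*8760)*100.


CF = 1657 * 1000 / (378.3 * 8760) * 100 = 50.0014 %


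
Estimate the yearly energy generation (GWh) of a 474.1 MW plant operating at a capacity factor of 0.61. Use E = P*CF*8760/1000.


E = 474.1 * 0.61 * 8760 / 1000 = 2533.4008 GWh


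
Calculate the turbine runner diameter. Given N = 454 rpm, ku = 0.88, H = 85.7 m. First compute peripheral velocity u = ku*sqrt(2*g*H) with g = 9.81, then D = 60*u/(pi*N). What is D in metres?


u = 0.88 * sqrt(2*9.81*85.7) = 36.0847 m/s
D = 60 * 36.0847 / (pi * 454) = 1.5180 m


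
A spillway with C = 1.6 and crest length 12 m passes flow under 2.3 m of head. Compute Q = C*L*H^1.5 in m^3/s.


Q = 1.6 * 12 * 2.3^1.5 = 66.9720 m^3/s


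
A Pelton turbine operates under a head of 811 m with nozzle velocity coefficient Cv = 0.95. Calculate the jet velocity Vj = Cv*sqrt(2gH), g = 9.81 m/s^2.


Vj = 0.95 * sqrt(2*9.81*811) = 119.8350 m/s


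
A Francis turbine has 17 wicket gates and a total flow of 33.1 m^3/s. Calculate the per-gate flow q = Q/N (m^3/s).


q = 33.1 / 17 = 1.9471 m^3/s


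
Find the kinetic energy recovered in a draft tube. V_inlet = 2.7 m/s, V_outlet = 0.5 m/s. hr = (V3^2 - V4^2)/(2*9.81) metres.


hr = (2.7^2 - 0.5^2) / (2*9.81) = 0.3588 m


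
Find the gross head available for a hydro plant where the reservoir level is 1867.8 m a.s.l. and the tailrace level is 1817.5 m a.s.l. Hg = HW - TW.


Hg = 1867.8 - 1817.5 = 50.3000 m


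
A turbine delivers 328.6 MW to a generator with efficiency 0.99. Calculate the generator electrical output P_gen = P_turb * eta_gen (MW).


P_gen = 328.6 * 0.99 = 325.3140 MW


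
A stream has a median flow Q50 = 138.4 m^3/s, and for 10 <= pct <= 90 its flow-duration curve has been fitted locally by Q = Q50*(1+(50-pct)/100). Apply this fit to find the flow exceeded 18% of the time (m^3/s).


Q = 138.4 * (1 + (50 - 18)/100) = 182.6880 m^3/s


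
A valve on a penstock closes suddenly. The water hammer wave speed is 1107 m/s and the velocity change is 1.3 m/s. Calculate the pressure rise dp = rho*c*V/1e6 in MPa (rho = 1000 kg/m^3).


dp = 1000 * 1107 * 1.3 / 1e6 = 1.4391 MPa


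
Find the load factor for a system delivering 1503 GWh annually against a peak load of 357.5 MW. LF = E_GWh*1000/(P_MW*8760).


LF = 1503 * 1000 / (357.5 * 8760) = 0.4799


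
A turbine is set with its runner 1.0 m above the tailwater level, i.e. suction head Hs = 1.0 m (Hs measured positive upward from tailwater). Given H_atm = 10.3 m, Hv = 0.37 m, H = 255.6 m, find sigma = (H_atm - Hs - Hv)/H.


sigma = (10.3 - 1.0 - 0.37) / 255.6 = 0.0349


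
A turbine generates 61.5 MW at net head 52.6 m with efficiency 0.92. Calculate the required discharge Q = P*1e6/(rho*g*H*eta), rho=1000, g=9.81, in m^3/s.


Q = 61.5 * 1e6 / (1000 * 9.81 * 52.6 * 0.92) = 129.5485 m^3/s


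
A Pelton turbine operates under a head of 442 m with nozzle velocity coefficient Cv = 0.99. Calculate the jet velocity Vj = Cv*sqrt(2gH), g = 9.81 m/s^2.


Vj = 0.99 * sqrt(2*9.81*442) = 92.1926 m/s


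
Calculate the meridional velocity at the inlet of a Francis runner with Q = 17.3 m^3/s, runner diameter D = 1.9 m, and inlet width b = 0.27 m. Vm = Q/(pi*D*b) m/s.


Vm = 17.3 / (pi * 1.9 * 0.27) = 10.7344 m/s


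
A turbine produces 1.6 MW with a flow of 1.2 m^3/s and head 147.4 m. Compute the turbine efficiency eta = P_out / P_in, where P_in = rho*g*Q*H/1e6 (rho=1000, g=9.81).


P_in = 1000 * 9.81 * 1.2 * 147.4 / 1e6 = 1.7352 MW
eta = 1.6 / 1.7352 = 0.9221


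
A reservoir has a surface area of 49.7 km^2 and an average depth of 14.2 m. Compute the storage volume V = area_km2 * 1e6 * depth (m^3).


V = 49.7 * 1e6 * 14.2 = 7.0574e+08 m^3


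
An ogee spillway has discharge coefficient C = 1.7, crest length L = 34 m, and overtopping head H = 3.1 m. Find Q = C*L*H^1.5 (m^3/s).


Q = 1.7 * 34 * 3.1^1.5 = 315.4789 m^3/s


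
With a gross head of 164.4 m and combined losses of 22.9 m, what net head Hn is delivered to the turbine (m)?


Hn = 164.4 - 22.9 = 141.5000 m


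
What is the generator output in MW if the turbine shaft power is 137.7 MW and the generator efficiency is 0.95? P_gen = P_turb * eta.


P_gen = 137.7 * 0.95 = 130.8150 MW


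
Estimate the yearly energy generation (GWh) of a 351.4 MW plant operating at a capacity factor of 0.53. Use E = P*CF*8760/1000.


E = 351.4 * 0.53 * 8760 / 1000 = 1631.4799 GWh


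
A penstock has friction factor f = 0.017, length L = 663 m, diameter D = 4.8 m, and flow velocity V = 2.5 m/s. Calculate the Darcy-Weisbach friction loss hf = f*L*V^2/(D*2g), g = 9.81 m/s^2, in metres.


hf = 0.017 * 663 * 2.5^2 / (4.8 * 2 * 9.81) = 0.7480 m


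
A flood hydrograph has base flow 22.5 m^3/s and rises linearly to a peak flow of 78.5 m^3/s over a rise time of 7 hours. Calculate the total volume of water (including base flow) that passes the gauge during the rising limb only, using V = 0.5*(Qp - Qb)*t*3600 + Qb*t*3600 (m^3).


V = 0.5*(78.5 - 22.5)*7*3600 + 22.5*7*3600 = 1.2726e+06 m^3


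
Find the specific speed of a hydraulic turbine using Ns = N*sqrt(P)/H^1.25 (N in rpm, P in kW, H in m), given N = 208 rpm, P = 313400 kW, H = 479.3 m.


Ns = 208 * 313400^0.5 / 479.3^1.25 = 51.9223


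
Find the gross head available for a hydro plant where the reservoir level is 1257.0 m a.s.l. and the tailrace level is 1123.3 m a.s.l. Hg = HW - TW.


Hg = 1257.0 - 1123.3 = 133.7000 m


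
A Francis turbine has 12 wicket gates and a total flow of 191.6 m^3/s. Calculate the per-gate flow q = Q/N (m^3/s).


q = 191.6 / 12 = 15.9667 m^3/s


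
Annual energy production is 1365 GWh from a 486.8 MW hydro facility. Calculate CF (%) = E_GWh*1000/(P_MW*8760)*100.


CF = 1365 * 1000 / (486.8 * 8760) * 100 = 32.0094 %


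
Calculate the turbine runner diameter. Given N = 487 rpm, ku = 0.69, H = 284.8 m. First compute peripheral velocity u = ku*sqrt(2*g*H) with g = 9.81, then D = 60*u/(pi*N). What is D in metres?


u = 0.69 * sqrt(2*9.81*284.8) = 51.5785 m/s
D = 60 * 51.5785 / (pi * 487) = 2.0227 m


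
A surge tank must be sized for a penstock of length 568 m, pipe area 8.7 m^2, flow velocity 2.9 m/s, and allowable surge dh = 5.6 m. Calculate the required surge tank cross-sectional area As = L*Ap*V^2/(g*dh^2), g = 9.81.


As = 568 * 8.7 * 2.9^2 / (9.81 * 5.6^2) = 135.0885 m^2


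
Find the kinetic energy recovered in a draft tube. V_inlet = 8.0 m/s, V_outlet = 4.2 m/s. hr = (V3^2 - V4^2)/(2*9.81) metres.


hr = (8.0^2 - 4.2^2) / (2*9.81) = 2.3629 m


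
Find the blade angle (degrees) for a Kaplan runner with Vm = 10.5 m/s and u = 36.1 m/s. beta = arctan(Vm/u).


beta = arctan(10.5 / 36.1) = 16.2175 degrees


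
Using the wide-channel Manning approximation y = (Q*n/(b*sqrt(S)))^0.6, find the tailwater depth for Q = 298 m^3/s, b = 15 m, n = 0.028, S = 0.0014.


y = (298 * 0.028 / (15 * 0.0014^0.5))^0.6 = 5.0505 m


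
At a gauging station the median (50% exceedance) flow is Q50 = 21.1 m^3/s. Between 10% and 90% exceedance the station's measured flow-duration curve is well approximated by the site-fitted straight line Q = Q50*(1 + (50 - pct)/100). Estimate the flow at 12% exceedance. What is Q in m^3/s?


Q = 21.1 * (1 + (50 - 12)/100) = 29.1180 m^3/s


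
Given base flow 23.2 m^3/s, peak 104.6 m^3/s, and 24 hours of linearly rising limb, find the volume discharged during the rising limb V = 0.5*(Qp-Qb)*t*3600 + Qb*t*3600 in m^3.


V = 0.5*(104.6 - 23.2)*24*3600 + 23.2*24*3600 = 5.5210e+06 m^3


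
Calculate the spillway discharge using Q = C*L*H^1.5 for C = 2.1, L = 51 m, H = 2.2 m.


Q = 2.1 * 51 * 2.2^1.5 = 349.4809 m^3/s


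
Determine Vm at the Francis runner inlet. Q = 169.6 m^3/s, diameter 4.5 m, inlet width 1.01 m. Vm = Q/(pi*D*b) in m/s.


Vm = 169.6 / (pi * 4.5 * 1.01) = 11.8780 m/s


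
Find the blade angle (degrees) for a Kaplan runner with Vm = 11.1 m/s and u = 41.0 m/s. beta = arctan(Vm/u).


beta = arctan(11.1 / 41.0) = 15.1486 degrees


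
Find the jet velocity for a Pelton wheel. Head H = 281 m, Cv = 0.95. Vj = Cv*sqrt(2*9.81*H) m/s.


Vj = 0.95 * sqrt(2*9.81*281) = 70.5385 m/s


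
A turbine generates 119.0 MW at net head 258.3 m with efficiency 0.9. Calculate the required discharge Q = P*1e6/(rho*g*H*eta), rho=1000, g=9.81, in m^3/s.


Q = 119.0 * 1e6 / (1000 * 9.81 * 258.3 * 0.9) = 52.1808 m^3/s


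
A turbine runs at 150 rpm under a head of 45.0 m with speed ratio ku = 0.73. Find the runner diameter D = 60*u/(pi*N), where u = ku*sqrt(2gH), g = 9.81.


u = 0.73 * sqrt(2*9.81*45.0) = 21.6910 m/s
D = 60 * 21.6910 / (pi * 150) = 2.7618 m


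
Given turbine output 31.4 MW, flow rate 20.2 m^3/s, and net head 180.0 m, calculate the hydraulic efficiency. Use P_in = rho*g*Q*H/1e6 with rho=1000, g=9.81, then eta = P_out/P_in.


P_in = 1000 * 9.81 * 20.2 * 180.0 / 1e6 = 35.6692 MW
eta = 31.4 / 35.6692 = 0.8803


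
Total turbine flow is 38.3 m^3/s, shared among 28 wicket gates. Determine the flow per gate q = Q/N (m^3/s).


q = 38.3 / 28 = 1.3679 m^3/s


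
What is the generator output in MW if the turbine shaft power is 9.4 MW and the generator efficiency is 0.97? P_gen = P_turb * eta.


P_gen = 9.4 * 0.97 = 9.1180 MW


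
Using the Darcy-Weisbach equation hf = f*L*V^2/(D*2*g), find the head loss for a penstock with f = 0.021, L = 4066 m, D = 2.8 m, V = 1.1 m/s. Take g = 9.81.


hf = 0.021 * 4066 * 1.1^2 / (2.8 * 2 * 9.81) = 1.8807 m


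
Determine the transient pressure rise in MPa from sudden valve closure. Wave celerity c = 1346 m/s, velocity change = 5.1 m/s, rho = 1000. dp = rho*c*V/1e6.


dp = 1000 * 1346 * 5.1 / 1e6 = 6.8646 MPa


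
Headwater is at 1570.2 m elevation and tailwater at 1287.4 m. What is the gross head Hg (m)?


Hg = 1570.2 - 1287.4 = 282.8000 m


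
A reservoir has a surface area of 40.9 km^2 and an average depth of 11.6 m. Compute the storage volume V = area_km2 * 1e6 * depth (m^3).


V = 40.9 * 1e6 * 11.6 = 4.7444e+08 m^3


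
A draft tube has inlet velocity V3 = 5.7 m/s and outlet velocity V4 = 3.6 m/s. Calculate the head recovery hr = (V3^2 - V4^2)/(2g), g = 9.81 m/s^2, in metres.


hr = (5.7^2 - 3.6^2) / (2*9.81) = 0.9954 m


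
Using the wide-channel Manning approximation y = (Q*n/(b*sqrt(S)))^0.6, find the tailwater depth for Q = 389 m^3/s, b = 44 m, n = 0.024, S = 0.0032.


y = (389 * 0.024 / (44 * 0.0032^0.5))^0.6 = 2.2104 m


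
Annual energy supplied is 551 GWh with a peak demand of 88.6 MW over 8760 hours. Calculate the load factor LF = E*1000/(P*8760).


LF = 551 * 1000 / (88.6 * 8760) = 0.7099


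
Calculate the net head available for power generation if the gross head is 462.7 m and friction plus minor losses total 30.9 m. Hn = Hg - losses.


Hn = 462.7 - 30.9 = 431.8000 m


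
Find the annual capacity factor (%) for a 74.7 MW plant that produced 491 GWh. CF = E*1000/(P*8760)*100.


CF = 491 * 1000 / (74.7 * 8760) * 100 = 75.0338 %


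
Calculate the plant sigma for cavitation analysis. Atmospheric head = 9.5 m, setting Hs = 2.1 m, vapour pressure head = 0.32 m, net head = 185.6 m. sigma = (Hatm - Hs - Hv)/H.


sigma = (9.5 - 2.1 - 0.32) / 185.6 = 0.0381


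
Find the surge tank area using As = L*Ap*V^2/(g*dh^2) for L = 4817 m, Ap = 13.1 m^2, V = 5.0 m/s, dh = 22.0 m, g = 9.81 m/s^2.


As = 4817 * 13.1 * 5.0^2 / (9.81 * 22.0^2) = 332.2566 m^2


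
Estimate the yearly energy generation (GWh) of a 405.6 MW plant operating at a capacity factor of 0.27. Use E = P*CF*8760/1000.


E = 405.6 * 0.27 * 8760 / 1000 = 959.3251 GWh


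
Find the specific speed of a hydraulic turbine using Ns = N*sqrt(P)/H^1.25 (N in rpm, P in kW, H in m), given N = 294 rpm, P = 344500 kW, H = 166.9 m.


Ns = 294 * 344500^0.5 / 166.9^1.25 = 287.6547


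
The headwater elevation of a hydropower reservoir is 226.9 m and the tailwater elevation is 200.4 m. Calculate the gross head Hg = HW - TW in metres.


Hg = 226.9 - 200.4 = 26.5000 m


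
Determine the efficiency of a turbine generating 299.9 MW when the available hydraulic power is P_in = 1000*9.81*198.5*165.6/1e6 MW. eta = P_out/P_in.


P_in = 1000 * 9.81 * 198.5 * 165.6 / 1e6 = 322.4704 MW
eta = 299.9 / 322.4704 = 0.9300


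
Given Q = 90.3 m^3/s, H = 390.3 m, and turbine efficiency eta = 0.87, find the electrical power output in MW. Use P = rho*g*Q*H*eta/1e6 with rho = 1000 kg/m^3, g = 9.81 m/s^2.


P = 1000 * 9.81 * 90.3 * 390.3 * 0.87 / 1e6 = 300.7977 MW


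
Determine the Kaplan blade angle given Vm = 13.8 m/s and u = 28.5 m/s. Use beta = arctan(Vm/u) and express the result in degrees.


beta = arctan(13.8 / 28.5) = 25.8368 degrees


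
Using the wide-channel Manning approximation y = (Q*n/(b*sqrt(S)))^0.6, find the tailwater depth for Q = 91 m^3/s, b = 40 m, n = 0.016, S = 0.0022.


y = (91 * 0.016 / (40 * 0.0022^0.5))^0.6 = 0.8589 m


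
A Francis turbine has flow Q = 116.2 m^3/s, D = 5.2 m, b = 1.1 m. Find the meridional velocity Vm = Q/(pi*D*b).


Vm = 116.2 / (pi * 5.2 * 1.1) = 6.4664 m/s


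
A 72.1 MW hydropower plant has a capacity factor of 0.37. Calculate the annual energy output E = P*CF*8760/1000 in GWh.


E = 72.1 * 0.37 * 8760 / 1000 = 233.6905 GWh


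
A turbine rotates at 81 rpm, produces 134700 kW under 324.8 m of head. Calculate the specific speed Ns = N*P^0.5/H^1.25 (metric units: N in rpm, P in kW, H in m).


Ns = 81 * 134700^0.5 / 324.8^1.25 = 21.5600


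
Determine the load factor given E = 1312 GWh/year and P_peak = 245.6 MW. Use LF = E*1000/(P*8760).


LF = 1312 * 1000 / (245.6 * 8760) = 0.6098


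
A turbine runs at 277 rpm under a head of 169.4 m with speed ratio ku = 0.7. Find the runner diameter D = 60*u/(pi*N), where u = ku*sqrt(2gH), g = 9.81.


u = 0.7 * sqrt(2*9.81*169.4) = 40.3556 m/s
D = 60 * 40.3556 / (pi * 277) = 2.7824 m


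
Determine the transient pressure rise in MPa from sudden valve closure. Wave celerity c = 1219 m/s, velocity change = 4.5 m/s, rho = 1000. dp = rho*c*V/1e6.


dp = 1000 * 1219 * 4.5 / 1e6 = 5.4855 MPa


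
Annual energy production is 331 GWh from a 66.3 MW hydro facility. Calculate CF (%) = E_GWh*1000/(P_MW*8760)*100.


CF = 331 * 1000 / (66.3 * 8760) * 100 = 56.9915 %


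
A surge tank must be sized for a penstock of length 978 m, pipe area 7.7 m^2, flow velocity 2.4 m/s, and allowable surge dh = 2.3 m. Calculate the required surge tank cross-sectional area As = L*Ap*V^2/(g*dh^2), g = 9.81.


As = 978 * 7.7 * 2.4^2 / (9.81 * 2.3^2) = 835.8481 m^2


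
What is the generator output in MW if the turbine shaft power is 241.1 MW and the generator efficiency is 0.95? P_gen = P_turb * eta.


P_gen = 241.1 * 0.95 = 229.0450 MW


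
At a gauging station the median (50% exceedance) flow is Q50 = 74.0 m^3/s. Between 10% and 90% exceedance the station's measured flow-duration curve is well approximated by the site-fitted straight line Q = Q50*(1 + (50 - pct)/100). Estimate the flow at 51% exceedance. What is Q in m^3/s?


Q = 74.0 * (1 + (50 - 51)/100) = 73.2600 m^3/s


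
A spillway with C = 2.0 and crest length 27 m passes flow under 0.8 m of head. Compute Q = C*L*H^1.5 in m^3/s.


Q = 2.0 * 27 * 0.8^1.5 = 38.6393 m^3/s


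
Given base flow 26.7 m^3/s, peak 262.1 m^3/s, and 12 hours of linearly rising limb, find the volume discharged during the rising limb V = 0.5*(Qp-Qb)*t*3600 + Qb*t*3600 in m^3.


V = 0.5*(262.1 - 26.7)*12*3600 + 26.7*12*3600 = 6.2381e+06 m^3


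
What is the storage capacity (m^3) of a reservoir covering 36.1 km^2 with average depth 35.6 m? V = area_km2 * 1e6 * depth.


V = 36.1 * 1e6 * 35.6 = 1.2852e+09 m^3


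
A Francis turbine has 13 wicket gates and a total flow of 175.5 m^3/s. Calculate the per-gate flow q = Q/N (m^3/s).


q = 175.5 / 13 = 13.5000 m^3/s


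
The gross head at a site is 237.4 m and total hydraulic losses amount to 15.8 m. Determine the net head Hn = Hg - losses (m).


Hn = 237.4 - 15.8 = 221.6000 m


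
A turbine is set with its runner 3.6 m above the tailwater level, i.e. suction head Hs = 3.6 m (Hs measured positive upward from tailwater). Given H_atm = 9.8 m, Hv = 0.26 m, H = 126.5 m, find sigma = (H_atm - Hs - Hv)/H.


sigma = (9.8 - 3.6 - 0.26) / 126.5 = 0.0470


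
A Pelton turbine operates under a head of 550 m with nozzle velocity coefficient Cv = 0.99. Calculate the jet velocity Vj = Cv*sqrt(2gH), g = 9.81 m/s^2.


Vj = 0.99 * sqrt(2*9.81*550) = 102.8409 m/s


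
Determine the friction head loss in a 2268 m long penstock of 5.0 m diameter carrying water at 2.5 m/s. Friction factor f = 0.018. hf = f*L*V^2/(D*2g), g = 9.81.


hf = 0.018 * 2268 * 2.5^2 / (5.0 * 2 * 9.81) = 2.6009 m


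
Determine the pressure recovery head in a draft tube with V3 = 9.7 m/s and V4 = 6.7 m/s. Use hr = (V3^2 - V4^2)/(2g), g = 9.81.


hr = (9.7^2 - 6.7^2) / (2*9.81) = 2.5076 m


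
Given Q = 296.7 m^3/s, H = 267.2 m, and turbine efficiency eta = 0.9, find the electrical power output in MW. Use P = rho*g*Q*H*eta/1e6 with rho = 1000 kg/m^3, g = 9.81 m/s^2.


P = 1000 * 9.81 * 296.7 * 267.2 * 0.9 / 1e6 = 699.9476 MW


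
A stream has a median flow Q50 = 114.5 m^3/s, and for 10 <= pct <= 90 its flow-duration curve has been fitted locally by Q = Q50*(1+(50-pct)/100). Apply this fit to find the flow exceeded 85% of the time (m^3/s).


Q = 114.5 * (1 + (50 - 85)/100) = 74.4250 m^3/s


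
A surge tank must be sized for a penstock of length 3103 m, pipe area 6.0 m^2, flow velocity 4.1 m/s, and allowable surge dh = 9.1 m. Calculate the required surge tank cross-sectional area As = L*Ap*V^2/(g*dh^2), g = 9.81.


As = 3103 * 6.0 * 4.1^2 / (9.81 * 9.1^2) = 385.2556 m^2


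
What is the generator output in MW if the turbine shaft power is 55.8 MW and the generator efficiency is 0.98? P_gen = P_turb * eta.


P_gen = 55.8 * 0.98 = 54.6840 MW


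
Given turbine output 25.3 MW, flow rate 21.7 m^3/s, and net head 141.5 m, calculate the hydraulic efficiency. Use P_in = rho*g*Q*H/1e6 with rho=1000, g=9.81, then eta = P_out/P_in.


P_in = 1000 * 9.81 * 21.7 * 141.5 / 1e6 = 30.1221 MW
eta = 25.3 / 30.1221 = 0.8399


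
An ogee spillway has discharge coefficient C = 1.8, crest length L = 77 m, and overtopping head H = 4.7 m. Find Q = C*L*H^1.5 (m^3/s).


Q = 1.8 * 77 * 4.7^1.5 = 1412.2449 m^3/s


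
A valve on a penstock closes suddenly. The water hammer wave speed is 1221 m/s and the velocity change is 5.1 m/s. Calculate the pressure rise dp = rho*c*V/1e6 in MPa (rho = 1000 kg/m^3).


dp = 1000 * 1221 * 5.1 / 1e6 = 6.2271 MPa


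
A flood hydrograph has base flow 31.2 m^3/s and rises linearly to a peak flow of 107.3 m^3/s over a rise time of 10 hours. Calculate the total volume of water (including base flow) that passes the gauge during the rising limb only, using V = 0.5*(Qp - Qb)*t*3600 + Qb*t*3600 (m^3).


V = 0.5*(107.3 - 31.2)*10*3600 + 31.2*10*3600 = 2.4930e+06 m^3


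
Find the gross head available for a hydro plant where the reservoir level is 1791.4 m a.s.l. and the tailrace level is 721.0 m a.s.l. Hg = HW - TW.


Hg = 1791.4 - 721.0 = 1070.4000 m


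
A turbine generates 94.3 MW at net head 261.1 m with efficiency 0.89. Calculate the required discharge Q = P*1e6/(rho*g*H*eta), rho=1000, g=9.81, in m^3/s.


Q = 94.3 * 1e6 / (1000 * 9.81 * 261.1 * 0.89) = 41.3662 m^3/s


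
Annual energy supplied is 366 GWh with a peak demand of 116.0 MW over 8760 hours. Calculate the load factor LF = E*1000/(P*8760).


LF = 366 * 1000 / (116.0 * 8760) = 0.3602


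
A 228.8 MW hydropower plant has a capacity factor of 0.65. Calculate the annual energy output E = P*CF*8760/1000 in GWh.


E = 228.8 * 0.65 * 8760 / 1000 = 1302.7872 GWh


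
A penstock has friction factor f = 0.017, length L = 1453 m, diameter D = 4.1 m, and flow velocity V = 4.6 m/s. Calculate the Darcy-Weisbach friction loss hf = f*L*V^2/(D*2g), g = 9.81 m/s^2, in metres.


hf = 0.017 * 1453 * 4.6^2 / (4.1 * 2 * 9.81) = 6.4975 m


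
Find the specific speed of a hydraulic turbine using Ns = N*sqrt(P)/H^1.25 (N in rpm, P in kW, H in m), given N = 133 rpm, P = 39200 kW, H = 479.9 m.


Ns = 133 * 39200^0.5 / 479.9^1.25 = 11.7235


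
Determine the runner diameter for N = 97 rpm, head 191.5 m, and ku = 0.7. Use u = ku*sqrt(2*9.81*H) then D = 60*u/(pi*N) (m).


u = 0.7 * sqrt(2*9.81*191.5) = 42.9074 m/s
D = 60 * 42.9074 / (pi * 97) = 8.4481 m


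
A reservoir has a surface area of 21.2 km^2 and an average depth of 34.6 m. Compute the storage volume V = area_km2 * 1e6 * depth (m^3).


V = 21.2 * 1e6 * 34.6 = 7.3352e+08 m^3


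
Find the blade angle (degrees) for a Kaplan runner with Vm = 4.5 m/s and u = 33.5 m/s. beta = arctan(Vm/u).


beta = arctan(4.5 / 33.5) = 7.6507 degrees


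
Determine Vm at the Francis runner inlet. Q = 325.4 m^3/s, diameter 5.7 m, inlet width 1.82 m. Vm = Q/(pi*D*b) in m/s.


Vm = 325.4 / (pi * 5.7 * 1.82) = 9.9844 m/s


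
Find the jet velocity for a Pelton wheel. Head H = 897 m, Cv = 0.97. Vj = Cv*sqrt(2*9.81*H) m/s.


Vj = 0.97 * sqrt(2*9.81*897) = 128.6819 m/s


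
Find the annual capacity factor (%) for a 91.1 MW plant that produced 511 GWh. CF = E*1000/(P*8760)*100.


CF = 511 * 1000 / (91.1 * 8760) * 100 = 64.0322 %


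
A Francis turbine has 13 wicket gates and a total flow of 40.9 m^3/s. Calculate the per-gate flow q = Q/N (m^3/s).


q = 40.9 / 13 = 3.1462 m^3/s


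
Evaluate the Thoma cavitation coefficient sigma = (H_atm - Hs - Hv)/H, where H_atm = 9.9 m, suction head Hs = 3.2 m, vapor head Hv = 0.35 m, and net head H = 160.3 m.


sigma = (9.9 - 3.2 - 0.35) / 160.3 = 0.0396


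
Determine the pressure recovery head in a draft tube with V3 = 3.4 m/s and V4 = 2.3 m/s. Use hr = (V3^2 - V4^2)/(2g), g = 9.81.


hr = (3.4^2 - 2.3^2) / (2*9.81) = 0.3196 m


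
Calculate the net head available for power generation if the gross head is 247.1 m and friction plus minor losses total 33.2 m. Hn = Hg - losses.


Hn = 247.1 - 33.2 = 213.9000 m


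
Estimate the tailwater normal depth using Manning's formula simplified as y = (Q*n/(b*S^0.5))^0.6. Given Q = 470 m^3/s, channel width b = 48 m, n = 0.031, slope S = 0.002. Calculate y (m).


y = (470 * 0.031 / (48 * 0.002^0.5))^0.6 = 3.1552 m


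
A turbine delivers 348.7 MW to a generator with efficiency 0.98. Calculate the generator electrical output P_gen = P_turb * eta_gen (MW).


P_gen = 348.7 * 0.98 = 341.7260 MW


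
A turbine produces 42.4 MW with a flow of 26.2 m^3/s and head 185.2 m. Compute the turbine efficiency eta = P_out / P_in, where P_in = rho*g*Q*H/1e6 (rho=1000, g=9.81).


P_in = 1000 * 9.81 * 26.2 * 185.2 / 1e6 = 47.6005 MW
eta = 42.4 / 47.6005 = 0.8907


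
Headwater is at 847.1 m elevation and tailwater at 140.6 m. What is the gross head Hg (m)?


Hg = 847.1 - 140.6 = 706.5000 m


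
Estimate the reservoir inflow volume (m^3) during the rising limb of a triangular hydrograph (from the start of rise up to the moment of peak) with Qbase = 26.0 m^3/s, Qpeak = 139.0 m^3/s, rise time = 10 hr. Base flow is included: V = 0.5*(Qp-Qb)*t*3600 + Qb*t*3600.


V = 0.5*(139.0 - 26.0)*10*3600 + 26.0*10*3600 = 2.9700e+06 m^3


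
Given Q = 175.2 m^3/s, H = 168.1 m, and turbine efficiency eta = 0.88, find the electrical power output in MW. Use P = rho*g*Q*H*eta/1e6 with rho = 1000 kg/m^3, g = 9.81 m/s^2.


P = 1000 * 9.81 * 175.2 * 168.1 * 0.88 / 1e6 = 254.2456 MW


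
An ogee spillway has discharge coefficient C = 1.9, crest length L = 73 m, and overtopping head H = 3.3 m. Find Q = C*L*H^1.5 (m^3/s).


Q = 1.9 * 73 * 3.3^1.5 = 831.4715 m^3/s


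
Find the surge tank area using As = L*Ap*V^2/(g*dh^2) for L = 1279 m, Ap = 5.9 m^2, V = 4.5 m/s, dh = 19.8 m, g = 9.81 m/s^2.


As = 1279 * 5.9 * 4.5^2 / (9.81 * 19.8^2) = 39.7327 m^2


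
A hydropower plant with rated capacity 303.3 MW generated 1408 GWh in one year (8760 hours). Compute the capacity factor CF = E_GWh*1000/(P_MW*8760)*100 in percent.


CF = 1408 * 1000 / (303.3 * 8760) * 100 = 52.9939 %


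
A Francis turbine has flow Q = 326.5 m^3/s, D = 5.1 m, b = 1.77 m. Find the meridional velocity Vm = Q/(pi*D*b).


Vm = 326.5 / (pi * 5.1 * 1.77) = 11.5130 m/s


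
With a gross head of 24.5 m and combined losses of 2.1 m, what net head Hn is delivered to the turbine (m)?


Hn = 24.5 - 2.1 = 22.4000 m


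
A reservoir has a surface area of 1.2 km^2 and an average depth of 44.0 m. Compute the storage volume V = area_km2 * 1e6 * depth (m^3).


V = 1.2 * 1e6 * 44.0 = 5.2800e+07 m^3


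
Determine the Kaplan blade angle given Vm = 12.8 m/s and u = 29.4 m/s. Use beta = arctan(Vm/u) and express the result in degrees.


beta = arctan(12.8 / 29.4) = 23.5271 degrees


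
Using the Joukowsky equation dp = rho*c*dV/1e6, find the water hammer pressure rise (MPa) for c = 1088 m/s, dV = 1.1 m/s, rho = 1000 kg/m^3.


dp = 1000 * 1088 * 1.1 / 1e6 = 1.1968 MPa


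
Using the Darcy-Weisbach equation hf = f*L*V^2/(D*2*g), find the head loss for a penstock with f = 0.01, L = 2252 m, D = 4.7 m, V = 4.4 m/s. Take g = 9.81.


hf = 0.01 * 2252 * 4.4^2 / (4.7 * 2 * 9.81) = 4.7280 m


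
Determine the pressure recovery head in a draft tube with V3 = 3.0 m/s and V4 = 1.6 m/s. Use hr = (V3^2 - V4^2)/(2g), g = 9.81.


hr = (3.0^2 - 1.6^2) / (2*9.81) = 0.3282 m


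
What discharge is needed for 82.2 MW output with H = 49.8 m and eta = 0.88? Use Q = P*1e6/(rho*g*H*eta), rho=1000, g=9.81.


Q = 82.2 * 1e6 / (1000 * 9.81 * 49.8 * 0.88) = 191.2013 m^3/s


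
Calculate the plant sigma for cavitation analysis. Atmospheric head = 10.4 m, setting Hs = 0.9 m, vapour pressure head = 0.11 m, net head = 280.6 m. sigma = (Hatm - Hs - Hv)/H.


sigma = (10.4 - 0.9 - 0.11) / 280.6 = 0.0335


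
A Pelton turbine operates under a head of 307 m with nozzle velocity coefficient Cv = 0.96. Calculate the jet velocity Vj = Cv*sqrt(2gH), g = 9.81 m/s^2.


Vj = 0.96 * sqrt(2*9.81*307) = 74.5058 m/s


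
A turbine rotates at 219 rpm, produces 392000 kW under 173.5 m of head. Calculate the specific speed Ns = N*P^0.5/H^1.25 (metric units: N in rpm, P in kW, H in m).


Ns = 219 * 392000^0.5 / 173.5^1.25 = 217.7523


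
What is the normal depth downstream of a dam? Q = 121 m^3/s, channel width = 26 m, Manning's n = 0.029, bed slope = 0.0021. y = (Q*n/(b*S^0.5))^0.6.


y = (121 * 0.029 / (26 * 0.0021^0.5))^0.6 = 1.9119 m


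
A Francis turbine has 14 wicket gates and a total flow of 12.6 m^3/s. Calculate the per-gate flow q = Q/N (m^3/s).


q = 12.6 / 14 = 0.9000 m^3/s


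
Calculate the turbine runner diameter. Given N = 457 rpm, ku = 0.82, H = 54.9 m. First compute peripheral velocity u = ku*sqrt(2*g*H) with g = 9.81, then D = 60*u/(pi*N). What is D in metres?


u = 0.82 * sqrt(2*9.81*54.9) = 26.9122 m/s
D = 60 * 26.9122 / (pi * 457) = 1.1247 m


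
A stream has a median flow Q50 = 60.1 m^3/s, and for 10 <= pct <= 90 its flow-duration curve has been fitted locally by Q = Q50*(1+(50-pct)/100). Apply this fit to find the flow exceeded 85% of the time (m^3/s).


Q = 60.1 * (1 + (50 - 85)/100) = 39.0650 m^3/s


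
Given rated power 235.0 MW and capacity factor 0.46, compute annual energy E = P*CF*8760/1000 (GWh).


E = 235.0 * 0.46 * 8760 / 1000 = 946.9560 GWh


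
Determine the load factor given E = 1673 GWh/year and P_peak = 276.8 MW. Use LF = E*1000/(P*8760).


LF = 1673 * 1000 / (276.8 * 8760) = 0.6900


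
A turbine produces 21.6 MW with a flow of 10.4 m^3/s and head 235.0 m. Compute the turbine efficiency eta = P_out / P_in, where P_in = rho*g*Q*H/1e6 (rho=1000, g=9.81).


P_in = 1000 * 9.81 * 10.4 * 235.0 / 1e6 = 23.9756 MW
eta = 21.6 / 23.9756 = 0.9009


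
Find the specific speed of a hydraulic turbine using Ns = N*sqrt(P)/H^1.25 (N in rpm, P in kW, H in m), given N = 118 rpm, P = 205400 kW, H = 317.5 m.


Ns = 118 * 205400^0.5 / 317.5^1.25 = 39.9027


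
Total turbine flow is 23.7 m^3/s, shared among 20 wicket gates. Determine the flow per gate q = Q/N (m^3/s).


q = 23.7 / 20 = 1.1850 m^3/s


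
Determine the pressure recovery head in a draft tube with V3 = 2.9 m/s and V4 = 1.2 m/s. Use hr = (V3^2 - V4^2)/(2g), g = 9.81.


hr = (2.9^2 - 1.2^2) / (2*9.81) = 0.3552 m


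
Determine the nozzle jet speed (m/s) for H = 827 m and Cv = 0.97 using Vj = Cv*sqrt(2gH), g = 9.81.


Vj = 0.97 * sqrt(2*9.81*827) = 123.5589 m/s


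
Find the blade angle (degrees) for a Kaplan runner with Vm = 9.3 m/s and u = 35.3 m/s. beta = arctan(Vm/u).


beta = arctan(9.3 / 35.3) = 14.7595 degrees


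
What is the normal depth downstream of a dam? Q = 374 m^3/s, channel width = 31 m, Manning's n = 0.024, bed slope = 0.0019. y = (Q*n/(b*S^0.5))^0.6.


y = (374 * 0.024 / (31 * 0.0019^0.5))^0.6 = 3.1146 m


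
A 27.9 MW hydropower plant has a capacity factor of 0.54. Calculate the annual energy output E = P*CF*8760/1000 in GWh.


E = 27.9 * 0.54 * 8760 / 1000 = 131.9782 GWh


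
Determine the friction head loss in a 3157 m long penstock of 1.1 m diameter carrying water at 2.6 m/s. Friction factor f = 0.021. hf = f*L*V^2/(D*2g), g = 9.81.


hf = 0.021 * 3157 * 2.6^2 / (1.1 * 2 * 9.81) = 20.7658 m


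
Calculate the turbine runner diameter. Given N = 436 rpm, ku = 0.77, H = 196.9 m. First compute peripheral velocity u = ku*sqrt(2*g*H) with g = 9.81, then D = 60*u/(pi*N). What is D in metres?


u = 0.77 * sqrt(2*9.81*196.9) = 47.8589 m/s
D = 60 * 47.8589 / (pi * 436) = 2.0964 m


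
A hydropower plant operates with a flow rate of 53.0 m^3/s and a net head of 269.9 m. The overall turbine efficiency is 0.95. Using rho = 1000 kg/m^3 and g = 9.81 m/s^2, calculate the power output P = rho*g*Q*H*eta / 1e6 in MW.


P = 1000 * 9.81 * 53.0 * 269.9 * 0.95 / 1e6 = 133.3127 MW


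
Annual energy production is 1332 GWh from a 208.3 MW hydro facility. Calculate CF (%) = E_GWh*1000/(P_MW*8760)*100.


CF = 1332 * 1000 / (208.3 * 8760) * 100 = 72.9980 %


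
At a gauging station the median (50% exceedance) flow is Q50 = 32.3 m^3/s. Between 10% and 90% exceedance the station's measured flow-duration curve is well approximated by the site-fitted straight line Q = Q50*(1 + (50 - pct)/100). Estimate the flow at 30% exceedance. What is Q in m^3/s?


Q = 32.3 * (1 + (50 - 30)/100) = 38.7600 m^3/s


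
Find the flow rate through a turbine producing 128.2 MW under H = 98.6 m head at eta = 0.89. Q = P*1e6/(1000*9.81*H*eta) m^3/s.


Q = 128.2 * 1e6 / (1000 * 9.81 * 98.6 * 0.89) = 148.9197 m^3/s


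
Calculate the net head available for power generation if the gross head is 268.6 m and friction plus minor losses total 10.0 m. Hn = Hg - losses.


Hn = 268.6 - 10.0 = 258.6000 m


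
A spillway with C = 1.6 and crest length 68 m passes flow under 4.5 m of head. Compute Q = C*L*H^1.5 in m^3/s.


Q = 1.6 * 68 * 4.5^1.5 = 1038.5984 m^3/s


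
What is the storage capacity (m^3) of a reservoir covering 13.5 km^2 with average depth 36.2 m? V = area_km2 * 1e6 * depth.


V = 13.5 * 1e6 * 36.2 = 4.8870e+08 m^3


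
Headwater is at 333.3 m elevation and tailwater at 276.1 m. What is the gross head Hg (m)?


Hg = 333.3 - 276.1 = 57.2000 m


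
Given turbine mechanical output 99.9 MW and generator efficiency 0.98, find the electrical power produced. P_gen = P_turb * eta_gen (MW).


P_gen = 99.9 * 0.98 = 97.9020 MW


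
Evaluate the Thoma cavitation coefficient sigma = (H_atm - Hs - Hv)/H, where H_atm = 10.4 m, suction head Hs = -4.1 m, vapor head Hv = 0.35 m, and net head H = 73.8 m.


sigma = (10.4 - (-4.1) - 0.35) / 73.8 = 0.1917


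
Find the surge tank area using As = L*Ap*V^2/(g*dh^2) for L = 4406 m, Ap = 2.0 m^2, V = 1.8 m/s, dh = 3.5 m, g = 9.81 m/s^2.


As = 4406 * 2.0 * 1.8^2 / (9.81 * 3.5^2) = 237.5825 m^2


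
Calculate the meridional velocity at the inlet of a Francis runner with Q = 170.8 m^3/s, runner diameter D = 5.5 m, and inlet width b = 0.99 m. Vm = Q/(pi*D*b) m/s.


Vm = 170.8 / (pi * 5.5 * 0.99) = 9.9848 m/s


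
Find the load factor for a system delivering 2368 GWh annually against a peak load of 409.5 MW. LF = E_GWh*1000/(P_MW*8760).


LF = 2368 * 1000 / (409.5 * 8760) = 0.6601


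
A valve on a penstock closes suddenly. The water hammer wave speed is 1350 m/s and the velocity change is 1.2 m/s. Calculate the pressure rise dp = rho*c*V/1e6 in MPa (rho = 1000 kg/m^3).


dp = 1000 * 1350 * 1.2 / 1e6 = 1.6200 MPa


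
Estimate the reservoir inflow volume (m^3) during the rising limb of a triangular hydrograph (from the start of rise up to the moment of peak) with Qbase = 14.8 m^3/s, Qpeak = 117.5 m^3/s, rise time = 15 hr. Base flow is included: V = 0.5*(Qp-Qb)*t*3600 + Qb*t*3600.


V = 0.5*(117.5 - 14.8)*15*3600 + 14.8*15*3600 = 3.5721e+06 m^3


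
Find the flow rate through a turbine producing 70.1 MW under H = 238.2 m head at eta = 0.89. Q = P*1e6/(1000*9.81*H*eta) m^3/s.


Q = 70.1 * 1e6 / (1000 * 9.81 * 238.2 * 0.89) = 33.7068 m^3/s


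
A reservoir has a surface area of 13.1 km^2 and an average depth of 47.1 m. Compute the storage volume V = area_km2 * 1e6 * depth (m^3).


V = 13.1 * 1e6 * 47.1 = 6.1701e+08 m^3


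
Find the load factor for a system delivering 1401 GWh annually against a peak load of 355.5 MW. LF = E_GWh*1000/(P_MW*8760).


LF = 1401 * 1000 / (355.5 * 8760) = 0.4499


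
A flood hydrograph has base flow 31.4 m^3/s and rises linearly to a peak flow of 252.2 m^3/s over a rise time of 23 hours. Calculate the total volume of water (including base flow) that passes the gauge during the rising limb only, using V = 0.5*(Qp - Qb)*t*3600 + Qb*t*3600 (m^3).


V = 0.5*(252.2 - 31.4)*23*3600 + 31.4*23*3600 = 1.1741e+07 m^3


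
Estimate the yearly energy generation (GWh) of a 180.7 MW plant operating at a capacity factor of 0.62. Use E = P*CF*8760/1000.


E = 180.7 * 0.62 * 8760 / 1000 = 981.4178 GWh


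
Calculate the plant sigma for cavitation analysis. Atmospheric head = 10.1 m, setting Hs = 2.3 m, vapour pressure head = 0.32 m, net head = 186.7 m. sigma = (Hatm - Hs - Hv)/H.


sigma = (10.1 - 2.3 - 0.32) / 186.7 = 0.0401


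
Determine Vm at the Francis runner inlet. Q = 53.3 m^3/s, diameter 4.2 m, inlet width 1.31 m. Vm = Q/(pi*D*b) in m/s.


Vm = 53.3 / (pi * 4.2 * 1.31) = 3.0836 m/s


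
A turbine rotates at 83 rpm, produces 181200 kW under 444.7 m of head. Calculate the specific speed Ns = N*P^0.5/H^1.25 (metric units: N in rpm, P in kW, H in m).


Ns = 83 * 181200^0.5 / 444.7^1.25 = 17.3011


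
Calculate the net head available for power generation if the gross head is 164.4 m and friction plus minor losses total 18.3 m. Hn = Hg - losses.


Hn = 164.4 - 18.3 = 146.1000 m


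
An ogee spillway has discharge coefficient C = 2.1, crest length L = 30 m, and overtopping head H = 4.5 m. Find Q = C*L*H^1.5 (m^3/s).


Q = 2.1 * 30 * 4.5^1.5 = 601.3943 m^3/s


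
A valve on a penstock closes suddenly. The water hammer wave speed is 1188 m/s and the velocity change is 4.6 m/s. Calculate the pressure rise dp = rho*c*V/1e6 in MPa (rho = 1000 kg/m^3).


dp = 1000 * 1188 * 4.6 / 1e6 = 5.4648 MPa


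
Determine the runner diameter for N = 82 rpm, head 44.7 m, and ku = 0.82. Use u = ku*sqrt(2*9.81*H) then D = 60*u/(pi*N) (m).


u = 0.82 * sqrt(2*9.81*44.7) = 24.2838 m/s
D = 60 * 24.2838 / (pi * 82) = 5.6559 m
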